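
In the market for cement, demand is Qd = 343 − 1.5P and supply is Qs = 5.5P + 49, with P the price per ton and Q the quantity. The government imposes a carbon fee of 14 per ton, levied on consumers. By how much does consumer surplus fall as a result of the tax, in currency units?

Consumer surplus falls by 2989.25.

Before the tax: set 343 − 1.5P = 5.5P + 49 → P* = 42, Q* = 280.
With the tax collected from consumers, demand (in seller-price terms) shifts: Qd = 343 − 1.5(P + 14).
New equilibrium: consumers pay 53, sellers receive 39, Q = 263.5. (Wedge: Pb − Ps = 14.)
ΔCS is the trapezoid between Q = 263.5 and Q = 280 of height 11: ½ · (280 + 263.5) · 11 = 2989.25.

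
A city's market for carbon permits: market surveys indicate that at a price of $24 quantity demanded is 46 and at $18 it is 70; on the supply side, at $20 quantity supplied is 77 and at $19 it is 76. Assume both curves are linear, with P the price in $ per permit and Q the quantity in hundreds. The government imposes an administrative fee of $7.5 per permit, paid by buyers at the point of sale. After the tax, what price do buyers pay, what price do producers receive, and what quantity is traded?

Buyers pay $18.5; producers receive $11; quantity = 68.

Demand slope: (70 − 46)/(18 − 24) = -4, so Qd = 142 − 4P.
Supply slope: (76 − 77)/(19 − 20) = 1, so Qs = P + 57.
Without the tax, 142 − 4P = P + 57 gives 5P = 85, so P* = $17 and Q* = 74.
With the tax collected from buyers, demand (in seller-price terms) shifts: Qd = 142 − 4(P + 7.5).
New equilibrium: buyers pay $18.5, producers receive $11, Q = 68. (Wedge: Pb − Ps = 7.5.)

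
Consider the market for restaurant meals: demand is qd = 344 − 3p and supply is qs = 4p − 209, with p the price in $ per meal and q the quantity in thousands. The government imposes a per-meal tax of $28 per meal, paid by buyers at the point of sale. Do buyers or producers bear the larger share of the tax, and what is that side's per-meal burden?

Buyers bear the larger share: $16 per meal.

Before the tax: set 344 − 3p = 4p − 209 → p* = $79, q* = 107.
With the tax collected from buyers, demand (in seller-price terms) shifts: qd = 344 − 3(p + 28).
Solving gives q = 59 with buyers paying $95 and producers receiving $67 (the $28 wedge).
Per-meal burden: buyers $16, producers $12.
Buyers take the larger share because demand is less price-elastic here (demand slope 3 vs supply slope 4).
The less price-elastic side of the market bears the larger share of a per-unit tax.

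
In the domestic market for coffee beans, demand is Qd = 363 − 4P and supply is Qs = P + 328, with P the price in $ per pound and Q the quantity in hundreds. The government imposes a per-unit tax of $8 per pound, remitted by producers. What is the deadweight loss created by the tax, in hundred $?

Deadweight loss = $25.6 hundred.

Without the tax, 363 − 4P = P + 328 gives 5P = 35, so P* = $7 and Q* = 335.
With the tax collected from producers, supply shifts: Qs = (P − 8) + 328.
Solving gives Q = 328.6 with consumers paying $8.6 and producers receiving $0.6 (the $8 wedge).
Quantity falls by |ΔQ| = |335 − 328.6| = 6.4.
DWL = ½ · t · |ΔQ| = ½ · 8 · 6.4 = $25.6.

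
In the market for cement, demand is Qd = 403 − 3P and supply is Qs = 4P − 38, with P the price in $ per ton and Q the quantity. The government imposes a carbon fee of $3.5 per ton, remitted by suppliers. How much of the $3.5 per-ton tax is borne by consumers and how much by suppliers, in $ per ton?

Without the tax, 403 − 3P = 4P − 38 gives 7P = 441, so P* = $63 and Q* = 214.
With the tax collected from suppliers, supply shifts: Qs = 4(P − 3.5) − 38.
Solving gives Q = 208 with consumers paying $65 and suppliers receiving $61.5 (the $3.5 wedge).
Burden on consumers: $2; on suppliers: $1.5. (They sum to $3.5.)
The less price-elastic side of the market bears the larger share of a per-unit tax.

Consumers bear $2 per ton; suppliers bear $1.5 per ton.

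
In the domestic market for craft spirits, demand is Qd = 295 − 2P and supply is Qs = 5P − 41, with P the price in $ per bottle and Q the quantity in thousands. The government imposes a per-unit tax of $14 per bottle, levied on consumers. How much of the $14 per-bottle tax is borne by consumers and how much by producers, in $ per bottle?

Consumers bear $10 per bottle; producers bear $4 per bottle.

Before the tax: set 295 − 2P = 5P − 41 → P* = $48, Q* = 199.
With the tax collected from consumers, demand (in seller-price terms) shifts: Qd = 295 − 2(P + 14).
New equilibrium: consumers pay $58, producers receive $44, Q = 179. (Wedge: Pb − Ps = 14.)
Burden on consumers: $10; on producers: $4. (They sum to $14.)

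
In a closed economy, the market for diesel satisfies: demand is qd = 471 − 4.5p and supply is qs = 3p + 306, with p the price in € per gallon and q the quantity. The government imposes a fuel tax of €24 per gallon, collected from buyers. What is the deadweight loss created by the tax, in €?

Before the tax: set 471 − 4.5p = 3p + 306 → p* = €22, q* = 372.
With the tax collected from buyers, demand (in seller-price terms) shifts: qd = 471 − 4.5(p + 24).
Solving gives q = 328.8 with buyers paying €31.6 and suppliers receiving €7.6 (the €24 wedge).
Quantity falls by |ΔQ| = |372 − 328.8| = 43.2.
DWL = ½ · t · |ΔQ| = ½ · 24 · 43.2 = €518.4.

Deadweight loss = €518.4.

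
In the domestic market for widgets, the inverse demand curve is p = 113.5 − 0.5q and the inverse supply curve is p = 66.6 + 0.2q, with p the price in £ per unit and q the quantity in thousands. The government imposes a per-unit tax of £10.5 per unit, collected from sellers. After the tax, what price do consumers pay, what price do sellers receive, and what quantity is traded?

Consumers pay £87.5; sellers receive £77; quantity = 52.

Inverting to q(p) form: qd = 227 − 2p; qs = 5p − 333.
Without the tax, 227 − 2p = 5p − 333 gives 7p = 560, so p* = £80 and q* = 67.
With the tax collected from sellers, supply shifts: qs = 5(p − 10.5) − 333.
Solving gives q = 52 with consumers paying £87.5 and sellers receiving £77 (the £10.5 wedge).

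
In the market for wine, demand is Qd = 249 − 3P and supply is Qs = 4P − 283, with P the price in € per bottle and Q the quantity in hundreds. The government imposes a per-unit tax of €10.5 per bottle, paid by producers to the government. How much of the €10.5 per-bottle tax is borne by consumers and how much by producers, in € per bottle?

Without the tax, 249 − 3P = 4P − 283 gives 7P = 532, so P* = €76 and Q* = 21.
With the tax collected from producers, supply shifts: Qs = 4(P − 10.5) − 283.
New equilibrium: consumers pay €82, producers receive €71.5, Q = 3. (Wedge: Pb − Ps = 10.5.)
Burden on consumers: €6; on producers: €4.5. (They sum to €10.5.)
The less price-elastic side of the market bears the larger share of a per-unit tax.

Consumers bear €6 per bottle; producers bear €4.5 per bottle.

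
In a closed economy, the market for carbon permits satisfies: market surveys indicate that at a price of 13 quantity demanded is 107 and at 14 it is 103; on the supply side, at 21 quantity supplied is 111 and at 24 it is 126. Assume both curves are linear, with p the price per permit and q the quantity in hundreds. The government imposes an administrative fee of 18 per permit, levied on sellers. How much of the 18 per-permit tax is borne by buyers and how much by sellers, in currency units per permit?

Buyers bear 10 per permit; sellers bear 8 per permit.

Demand slope: (103 − 107)/(14 − 13) = -4, so qd = 159 − 4p.
Supply slope: (126 − 111)/(24 − 21) = 5, so qs = 5p + 6.
Without the tax, 159 − 4p = 5p + 6 gives 9p = 153, so p* = 17 and q* = 91.
With the tax collected from sellers, supply shifts: qs = 5(p − 18) + 6.
Solving gives q = 51 with buyers paying 27 and sellers receiving 9 (the 18 wedge).
Burden on buyers: 10; on sellers: 8. (They sum to 18.)
The less price-elastic side of the market bears the larger share of a per-unit tax.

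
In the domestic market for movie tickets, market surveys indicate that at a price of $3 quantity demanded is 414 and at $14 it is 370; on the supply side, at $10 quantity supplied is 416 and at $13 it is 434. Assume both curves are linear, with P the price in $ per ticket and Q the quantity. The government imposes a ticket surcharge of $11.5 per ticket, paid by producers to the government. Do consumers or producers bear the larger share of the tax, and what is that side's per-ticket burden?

Demand slope: (370 − 414)/(14 − 3) = -4, so Qd = 426 − 4P.
Supply slope: (434 − 416)/(13 − 10) = 6, so Qs = 6P + 356.
Before the tax: set 426 − 4P = 6P + 356 → P* = $7, Q* = 398.
With the tax collected from producers, supply shifts: Qs = 6(P − 11.5) + 356.
Solving gives Q = 370.4 with consumers paying $13.9 and producers receiving $2.4 (the $11.5 wedge).
Per-ticket burden: consumers $6.9, producers $4.6.
Consumers take the larger share because demand is less price-elastic here (demand slope 4 vs supply slope 6).

Consumers bear the larger share: $6.9 per ticket.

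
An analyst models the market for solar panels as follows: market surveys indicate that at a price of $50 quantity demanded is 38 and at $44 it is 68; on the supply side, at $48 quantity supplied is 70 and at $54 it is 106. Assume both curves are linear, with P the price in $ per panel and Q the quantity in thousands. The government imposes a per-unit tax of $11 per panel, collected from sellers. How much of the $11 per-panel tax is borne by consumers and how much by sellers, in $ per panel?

Consumers bear $6 per panel; sellers bear $5 per panel.

Demand slope: (68 − 38)/(44 − 50) = -5, so Qd = 288 − 5P.
Supply slope: (106 − 70)/(54 − 48) = 6, so Qs = 6P − 218.
Without the tax, 288 − 5P = 6P − 218 gives 11P = 506, so P* = $46 and Q* = 58.
With the tax collected from sellers, supply shifts: Qs = 6(P − 11) − 218.
Solving gives Q = 28 with consumers paying $52 and sellers receiving $41 (the $11 wedge).
Burden on consumers: $6; on sellers: $5. (They sum to $11.)
The less price-elastic side of the market bears the larger share of a per-unit tax.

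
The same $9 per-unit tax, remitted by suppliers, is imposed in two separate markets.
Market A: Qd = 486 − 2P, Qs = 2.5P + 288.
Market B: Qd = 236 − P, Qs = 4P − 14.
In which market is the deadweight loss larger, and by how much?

Market A, by $12.6.

Market A: pre-tax P* = $44, Q* = 398; post-tax Q = 388; deadweight loss = $45.
Market B: pre-tax P* = $50, Q* = 186; post-tax Q = 178.8; deadweight loss = $32.4.
Difference: $45 vs $32.4 → market A is larger by $12.6.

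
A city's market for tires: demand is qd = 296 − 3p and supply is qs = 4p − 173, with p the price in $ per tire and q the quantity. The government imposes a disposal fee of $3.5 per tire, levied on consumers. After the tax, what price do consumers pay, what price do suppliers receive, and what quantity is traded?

Without the tax, 296 − 3p = 4p − 173 gives 7p = 469, so p* = $67 and q* = 95.
With the tax collected from consumers, demand (in seller-price terms) shifts: qd = 296 − 3(p + 3.5).
New equilibrium: consumers pay $69, suppliers receive $65.5, q = 89. (Wedge: pb − ps = 3.5.)
The less price-elastic side of the market bears the larger share of a per-unit tax.

Consumers pay $69; suppliers receive $65.5; quantity = 89.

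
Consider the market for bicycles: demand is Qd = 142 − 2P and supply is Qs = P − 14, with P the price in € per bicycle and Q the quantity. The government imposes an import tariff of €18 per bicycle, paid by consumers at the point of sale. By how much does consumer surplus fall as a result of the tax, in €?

Consumer surplus falls by €192.

Without the tax, 142 − 2P = P − 14 gives 3P = 156, so P* = €52 and Q* = 38.
With the tax collected from consumers, demand (in seller-price terms) shifts: Qd = 142 − 2(P + 18).
New equilibrium: consumers pay €58, producers receive €40, Q = 26. (Wedge: Pb − Ps = 18.)
ΔCS is the trapezoid between Q = 26 and Q = 38 of height €6: ½ · (38 + 26) · 6 = €192.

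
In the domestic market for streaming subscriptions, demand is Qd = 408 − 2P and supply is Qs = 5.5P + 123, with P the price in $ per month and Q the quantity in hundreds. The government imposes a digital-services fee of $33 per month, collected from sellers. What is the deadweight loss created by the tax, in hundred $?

Deadweight loss = $798.6 hundred.

Before the tax: set 408 − 2P = 5.5P + 123 → P* = $38, Q* = 332.
With the tax collected from sellers, supply shifts: Qs = 5.5(P − 33) + 123.
New equilibrium: consumers pay $62.2, sellers receive $29.2, Q = 283.6. (Wedge: Pb − Ps = 33.)
Quantity falls by |ΔQ| = |332 − 283.6| = 48.4.
DWL = ½ · t · |ΔQ| = ½ · 33 · 48.4 = $798.6.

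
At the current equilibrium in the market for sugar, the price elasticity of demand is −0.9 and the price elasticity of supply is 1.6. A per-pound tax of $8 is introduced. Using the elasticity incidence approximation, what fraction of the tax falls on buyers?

Incidence ratio: buyers' share ≈ εs / (εs + |εd|) = 1.6 / (1.6 + 0.9) = 0.64.
Supply is the more elastic side, so buyers bear the larger share.

Buyers' share ≈ 0.64.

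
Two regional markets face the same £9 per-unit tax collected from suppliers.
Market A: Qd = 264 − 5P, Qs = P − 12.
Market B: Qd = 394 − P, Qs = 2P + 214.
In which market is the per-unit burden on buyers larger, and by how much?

Market A: pre-tax P* = £46, Q* = 34; post-tax Q = 26.5; per-unit burden on buyers = £1.5.
Market B: pre-tax P* = £60, Q* = 334; post-tax Q = 328; per-unit burden on buyers = £6.
Difference: £1.5 vs £6 → market B is larger by £4.5.

Market B, by £4.5.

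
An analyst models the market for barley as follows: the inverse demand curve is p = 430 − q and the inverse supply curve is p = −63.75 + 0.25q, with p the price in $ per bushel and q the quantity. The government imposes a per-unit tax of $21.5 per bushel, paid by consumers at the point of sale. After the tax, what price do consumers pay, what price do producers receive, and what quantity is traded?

Consumers pay $52.2; producers receive $30.7; quantity = 377.8.

Rewrite in direct form: qd = 430 − p and qs = 4p + 255.
Before the tax: set 430 − p = 4p + 255 → p* = $35, q* = 395.
With the tax collected from consumers, demand (in seller-price terms) shifts: qd = 430 − (p + 21.5).
New equilibrium: consumers pay $52.2, producers receive $30.7, q = 377.8. (Wedge: pb − ps = 21.5.)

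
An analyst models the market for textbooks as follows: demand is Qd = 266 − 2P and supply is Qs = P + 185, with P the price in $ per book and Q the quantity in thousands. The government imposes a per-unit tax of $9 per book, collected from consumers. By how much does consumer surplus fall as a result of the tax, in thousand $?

Consumer surplus falls by $627 thousand.

Before the tax: set 266 − 2P = P + 185 → P* = $27, Q* = 212.
With the tax collected from consumers, demand (in seller-price terms) shifts: Qd = 266 − 2(P + 9).
Solving gives Q = 206 with consumers paying $30 and suppliers receiving $21 (the $9 wedge).
ΔCS is the trapezoid between Q = 206 and Q = 212 of height $3: ½ · (212 + 206) · 3 = $627.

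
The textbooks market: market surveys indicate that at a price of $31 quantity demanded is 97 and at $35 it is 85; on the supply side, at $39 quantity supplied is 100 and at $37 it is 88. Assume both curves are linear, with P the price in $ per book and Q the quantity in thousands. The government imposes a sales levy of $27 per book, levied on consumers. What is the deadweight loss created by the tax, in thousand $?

Demand slope: (85 − 97)/(35 − 31) = -3, so Qd = 190 − 3P.
Supply slope: (88 − 100)/(37 − 39) = 6, so Qs = 6P − 134.
Without the tax, 190 − 3P = 6P − 134 gives 9P = 324, so P* = $36 and Q* = 82.
With the tax collected from consumers, demand (in seller-price terms) shifts: Qd = 190 − 3(P + 27).
New equilibrium: consumers pay $54, suppliers receive $27, Q = 28. (Wedge: Pb − Ps = 27.)
Quantity falls by |ΔQ| = |82 − 28| = 54.
DWL = ½ · t · |ΔQ| = ½ · 27 · 54 = $729.

Deadweight loss = $729 thousand.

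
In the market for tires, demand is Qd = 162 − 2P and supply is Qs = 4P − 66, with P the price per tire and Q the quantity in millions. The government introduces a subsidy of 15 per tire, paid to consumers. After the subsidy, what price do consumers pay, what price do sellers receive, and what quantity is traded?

Consumers pay 28; sellers receive 43; quantity = 106.

Without the subsidy, 162 − 2P = 4P − 66 gives 6P = 228, so P* = 38 and Q* = 86.
With a per-unit subsidy paid to consumers, each effectively pays P − 15, so demand becomes Qd = 162 − 2(P − 15).
New equilibrium: consumers pay 28, sellers receive 43, Q = 106. (Wedge: Pb − Ps = −15.)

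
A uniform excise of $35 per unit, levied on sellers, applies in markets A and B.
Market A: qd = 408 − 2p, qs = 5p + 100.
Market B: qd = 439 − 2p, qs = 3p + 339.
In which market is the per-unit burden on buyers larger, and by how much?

Market A, by $4.

Market A: pre-tax p* = $44, q* = 320; post-tax q = 270; per-unit burden on buyers = $25.
Market B: pre-tax p* = $20, q* = 399; post-tax q = 357; per-unit burden on buyers = $21.
Difference: $25 vs $21 → market A is larger by $4.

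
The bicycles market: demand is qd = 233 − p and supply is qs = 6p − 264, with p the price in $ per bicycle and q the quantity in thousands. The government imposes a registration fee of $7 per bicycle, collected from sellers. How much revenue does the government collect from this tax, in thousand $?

Tax revenue = $1092 thousand.

Before the tax: set 233 − p = 6p − 264 → p* = $71, q* = 162.
With the tax collected from sellers, supply shifts: qs = 6(p − 7) − 264.
New equilibrium: consumers pay $77, sellers receive $70, q = 156. (Wedge: pb − ps = 7.)
Revenue = t · Q = 7 · 156 = $1092.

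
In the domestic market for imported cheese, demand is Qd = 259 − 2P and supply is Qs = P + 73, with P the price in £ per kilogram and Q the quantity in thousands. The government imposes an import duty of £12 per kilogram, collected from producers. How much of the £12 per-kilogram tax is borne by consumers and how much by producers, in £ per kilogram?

Before the tax: set 259 − 2P = P + 73 → P* = £62, Q* = 135.
With the tax collected from producers, supply shifts: Qs = (P − 12) + 73.
New equilibrium: consumers pay £66, producers receive £54, Q = 127. (Wedge: Pb − Ps = 12.)
Burden on consumers: £4; on producers: £8. (They sum to £12.)
The less price-elastic side of the market bears the larger share of a per-unit tax.

Consumers bear £4 per kilogram; producers bear £8 per kilogram.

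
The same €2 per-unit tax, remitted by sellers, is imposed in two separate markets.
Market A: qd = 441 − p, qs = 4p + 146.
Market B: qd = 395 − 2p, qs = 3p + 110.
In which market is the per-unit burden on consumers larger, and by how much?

Market A: pre-tax p* = €59, q* = 382; post-tax q = 380.4; per-unit burden on consumers = €1.6.
Market B: pre-tax p* = €57, q* = 281; post-tax q = 278.6; per-unit burden on consumers = €1.2.
Difference: €1.6 vs €1.2 → market A is larger by €0.4.

Market A, by €0.4.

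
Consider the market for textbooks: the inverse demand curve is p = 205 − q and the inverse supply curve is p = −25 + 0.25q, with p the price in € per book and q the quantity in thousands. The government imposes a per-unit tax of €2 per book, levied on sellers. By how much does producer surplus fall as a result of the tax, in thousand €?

Rewrite in direct form: qd = 205 − p and qs = 4p + 100.
Before the tax: set 205 − p = 4p + 100 → p* = €21, q* = 184.
With the tax collected from sellers, supply shifts: qs = 4(p − 2) + 100.
Solving gives q = 182.4 with consumers paying €22.6 and sellers receiving €20.6 (the €2 wedge).
ΔPS is the trapezoid between Q = 182.4 and Q = 184 of height €0.4: ½ · (184 + 182.4) · 0.4 = €73.28.

Producer surplus falls by €73.28 thousand.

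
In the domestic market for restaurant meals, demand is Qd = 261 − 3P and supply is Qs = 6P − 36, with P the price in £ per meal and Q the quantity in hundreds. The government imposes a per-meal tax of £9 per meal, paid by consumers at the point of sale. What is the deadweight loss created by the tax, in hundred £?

Deadweight loss = £81 hundred.

Before the tax: set 261 − 3P = 6P − 36 → P* = £33, Q* = 162.
With the tax collected from consumers, demand (in seller-price terms) shifts: Qd = 261 − 3(P + 9).
Solving gives Q = 144 with consumers paying £39 and sellers receiving £30 (the £9 wedge).
Quantity falls by |ΔQ| = |162 − 144| = 18.
DWL = ½ · t · |ΔQ| = ½ · 9 · 18 = £81.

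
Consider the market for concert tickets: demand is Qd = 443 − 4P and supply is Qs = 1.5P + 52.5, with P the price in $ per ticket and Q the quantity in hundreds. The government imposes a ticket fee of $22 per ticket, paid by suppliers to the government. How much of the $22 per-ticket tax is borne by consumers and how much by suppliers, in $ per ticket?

Before the tax: set 443 − 4P = 1.5P + 52.5 → P* = $71, Q* = 159.
With the tax collected from suppliers, supply shifts: Qs = 1.5(P − 22) + 52.5.
New equilibrium: consumers pay $77, suppliers receive $55, Q = 135. (Wedge: Pb − Ps = 22.)
Burden on consumers: $6; on suppliers: $16. (They sum to $22.)

Consumers bear $6 per ticket; suppliers bear $16 per ticket.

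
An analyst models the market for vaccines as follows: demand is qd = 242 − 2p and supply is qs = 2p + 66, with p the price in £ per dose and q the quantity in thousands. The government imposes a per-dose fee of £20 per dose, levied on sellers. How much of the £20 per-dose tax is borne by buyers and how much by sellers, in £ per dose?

Buyers bear £10 per dose; sellers bear £10 per dose.

Before the tax: set 242 − 2p = 2p + 66 → p* = £44, q* = 154.
With the tax collected from sellers, supply shifts: qs = 2(p − 20) + 66.
New equilibrium: buyers pay £54, sellers receive £34, q = 134. (Wedge: pb − ps = 20.)
Burden on buyers: £10; on sellers: £10. (They sum to £20.)
The less price-elastic side of the market bears the larger share of a per-unit tax.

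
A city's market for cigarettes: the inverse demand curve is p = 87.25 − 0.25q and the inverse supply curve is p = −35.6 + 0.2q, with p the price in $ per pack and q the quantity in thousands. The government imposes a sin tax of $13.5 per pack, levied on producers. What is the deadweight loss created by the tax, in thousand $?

Rewrite in direct form: qd = 349 − 4p and qs = 5p + 178.
Before the tax: set 349 − 4p = 5p + 178 → p* = $19, q* = 273.
With the tax collected from producers, supply shifts: qs = 5(p − 13.5) + 178.
New equilibrium: consumers pay $26.5, producers receive $13, q = 243. (Wedge: pb − ps = 13.5.)
Quantity falls by |ΔQ| = |273 − 243| = 30.
DWL = ½ · t · |ΔQ| = ½ · 13.5 · 30 = $202.5.

Deadweight loss = $202.5 thousand.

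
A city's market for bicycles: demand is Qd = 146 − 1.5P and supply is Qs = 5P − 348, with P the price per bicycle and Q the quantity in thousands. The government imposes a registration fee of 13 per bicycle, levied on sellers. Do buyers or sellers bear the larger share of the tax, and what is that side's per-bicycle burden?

Buyers bear the larger share: 10 per bicycle.

Before the tax: set 146 − 1.5P = 5P − 348 → P* = 76, Q* = 32.
With the tax collected from sellers, supply shifts: Qs = 5(P − 13) − 348.
Solving gives Q = 17 with buyers paying 86 and sellers receiving 73 (the 13 wedge).
Per-bicycle burden: buyers 10, sellers 3.
Buyers take the larger share because demand is less price-elastic here (demand slope 1.5 vs supply slope 5).
The less price-elastic side of the market bears the larger share of a per-unit tax.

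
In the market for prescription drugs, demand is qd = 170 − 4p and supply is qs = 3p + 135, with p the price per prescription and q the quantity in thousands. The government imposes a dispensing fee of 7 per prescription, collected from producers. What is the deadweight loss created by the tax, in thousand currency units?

Deadweight loss = 42 thousand.

Without the tax, 170 − 4p = 3p + 135 gives 7p = 35, so p* = 5 and q* = 150.
With the tax collected from producers, supply shifts: qs = 3(p − 7) + 135.
Solving gives q = 138 with buyers paying 8 and producers receiving 1 (the 7 wedge).
Quantity falls by |ΔQ| = |150 − 138| = 12.
DWL = ½ · t · |ΔQ| = ½ · 7 · 12 = 42.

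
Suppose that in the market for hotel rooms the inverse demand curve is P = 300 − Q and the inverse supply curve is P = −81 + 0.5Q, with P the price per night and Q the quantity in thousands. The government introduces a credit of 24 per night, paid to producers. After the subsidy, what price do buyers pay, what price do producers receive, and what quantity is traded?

Rewrite in direct form: Qd = 300 − P and Qs = 2P + 162.
Without the subsidy, 300 − P = 2P + 162 gives 3P = 138, so P* = 46 and Q* = 254.
With a per-unit subsidy paid to producers, each receives P + 24 per unit sold, so supply becomes Qs = 2(P + 24) + 162.
Solving gives Q = 270 with buyers paying 30 and producers receiving 54 (the 24 wedge).

Buyers pay 30; producers receive 54; quantity = 270.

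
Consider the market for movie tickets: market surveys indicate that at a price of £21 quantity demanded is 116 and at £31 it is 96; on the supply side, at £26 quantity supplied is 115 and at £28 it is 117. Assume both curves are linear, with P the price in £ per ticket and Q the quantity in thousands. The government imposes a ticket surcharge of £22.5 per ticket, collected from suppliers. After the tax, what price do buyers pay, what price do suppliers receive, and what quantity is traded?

Buyers pay £30.5; suppliers receive £8; quantity = 97.

Demand slope: (96 − 116)/(31 − 21) = -2, so Qd = 158 − 2P.
Supply slope: (117 − 115)/(28 − 26) = 1, so Qs = P + 89.
Before the tax: set 158 − 2P = P + 89 → P* = £23, Q* = 112.
With the tax collected from suppliers, supply shifts: Qs = (P − 22.5) + 89.
Solving gives Q = 97 with buyers paying £30.5 and suppliers receiving £8 (the £22.5 wedge).
The less price-elastic side of the market bears the larger share of a per-unit tax.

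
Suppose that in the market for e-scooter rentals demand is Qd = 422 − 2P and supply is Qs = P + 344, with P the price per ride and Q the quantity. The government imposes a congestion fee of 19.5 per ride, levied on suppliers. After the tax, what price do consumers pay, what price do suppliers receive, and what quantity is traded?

Without the tax, 422 − 2P = P + 344 gives 3P = 78, so P* = 26 and Q* = 370.
With the tax collected from suppliers, supply shifts: Qs = (P − 19.5) + 344.
Solving gives Q = 357 with consumers paying 32.5 and suppliers receiving 13 (the 19.5 wedge).

Consumers pay 32.5; suppliers receive 13; quantity = 357.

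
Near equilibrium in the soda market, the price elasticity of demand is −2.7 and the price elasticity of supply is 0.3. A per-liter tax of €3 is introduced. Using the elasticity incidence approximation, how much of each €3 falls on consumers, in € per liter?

Consumers bear ≈ €0.3 per liter.

Incidence ratio: consumers' share ≈ εs / (εs + |εd|) = 0.3 / (0.3 + 2.7) = 0.1.
So consumers bear ≈ 0.1 × €3 = €0.3; producers bear €2.7.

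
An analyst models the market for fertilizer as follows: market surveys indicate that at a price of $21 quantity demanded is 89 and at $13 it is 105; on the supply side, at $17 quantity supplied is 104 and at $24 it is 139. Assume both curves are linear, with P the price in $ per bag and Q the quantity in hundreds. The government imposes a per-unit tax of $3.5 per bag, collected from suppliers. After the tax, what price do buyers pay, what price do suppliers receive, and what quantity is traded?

Buyers pay $18.5; suppliers receive $15; quantity = 94.

Demand slope: (105 − 89)/(13 − 21) = -2, so Qd = 131 − 2P.
Supply slope: (139 − 104)/(24 − 17) = 5, so Qs = 5P + 19.
Without the tax, 131 − 2P = 5P + 19 gives 7P = 112, so P* = $16 and Q* = 99.
With the tax collected from suppliers, supply shifts: Qs = 5(P − 3.5) + 19.
New equilibrium: buyers pay $18.5, suppliers receive $15, Q = 94. (Wedge: Pb − Ps = 3.5.)
The less price-elastic side of the market bears the larger share of a per-unit tax.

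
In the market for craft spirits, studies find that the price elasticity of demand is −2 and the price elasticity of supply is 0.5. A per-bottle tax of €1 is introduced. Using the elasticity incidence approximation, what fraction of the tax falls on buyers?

Incidence ratio: buyers' share ≈ εs / (εs + |εd|) = 0.5 / (0.5 + 2) = 0.2.
Supply is the less elastic side, so buyers bear the smaller share.

Buyers' share ≈ 0.2.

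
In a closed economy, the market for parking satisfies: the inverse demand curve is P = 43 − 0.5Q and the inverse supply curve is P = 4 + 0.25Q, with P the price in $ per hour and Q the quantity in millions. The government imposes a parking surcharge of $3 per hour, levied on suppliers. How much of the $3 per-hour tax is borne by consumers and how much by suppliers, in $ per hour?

Inverting to Q(P) form: Qd = 86 − 2P; Qs = 4P − 16.
Without the tax, 86 − 2P = 4P − 16 gives 6P = 102, so P* = $17 and Q* = 52.
With the tax collected from suppliers, supply shifts: Qs = 4(P − 3) − 16.
Solving gives Q = 48 with consumers paying $19 and suppliers receiving $16 (the $3 wedge).
Burden on consumers: $2; on suppliers: $1. (They sum to $3.)
The less price-elastic side of the market bears the larger share of a per-unit tax.

Consumers bear $2 per hour; suppliers bear $1 per hour.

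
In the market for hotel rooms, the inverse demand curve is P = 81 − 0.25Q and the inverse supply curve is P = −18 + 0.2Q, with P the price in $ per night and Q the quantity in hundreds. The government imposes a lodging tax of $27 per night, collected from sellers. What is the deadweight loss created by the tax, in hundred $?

Rewrite in direct form: Qd = 324 − 4P and Qs = 5P + 90.
Before the tax: set 324 − 4P = 5P + 90 → P* = $26, Q* = 220.
With the tax collected from sellers, supply shifts: Qs = 5(P − 27) + 90.
Solving gives Q = 160 with buyers paying $41 and sellers receiving $14 (the $27 wedge).
Quantity falls by |ΔQ| = |220 − 160| = 60.
DWL = ½ · t · |ΔQ| = ½ · 27 · 60 = $810.

Deadweight loss = $810 hundred.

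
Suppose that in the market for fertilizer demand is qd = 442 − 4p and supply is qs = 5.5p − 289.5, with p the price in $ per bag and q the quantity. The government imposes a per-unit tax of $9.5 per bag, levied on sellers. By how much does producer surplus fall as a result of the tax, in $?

Before the tax: set 442 − 4p = 5.5p − 289.5 → p* = $77, q* = 134.
With the tax collected from sellers, supply shifts: qs = 5.5(p − 9.5) − 289.5.
Solving gives q = 112 with consumers paying $82.5 and sellers receiving $73 (the $9.5 wedge).
ΔPS is the trapezoid between Q = 112 and Q = 134 of height $4: ½ · (134 + 112) · 4 = $492.

Producer surplus falls by $492.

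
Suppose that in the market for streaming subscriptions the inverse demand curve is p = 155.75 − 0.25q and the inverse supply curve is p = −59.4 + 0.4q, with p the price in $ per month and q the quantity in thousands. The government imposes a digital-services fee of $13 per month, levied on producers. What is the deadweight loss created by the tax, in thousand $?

Rewrite in direct form: qd = 623 − 4p and qs = 2.5p + 148.5.
Without the tax, 623 − 4p = 2.5p + 148.5 gives 6.5p = 474.5, so p* = $73 and q* = 331.
With the tax collected from producers, supply shifts: qs = 2.5(p − 13) + 148.5.
Solving gives q = 311 with buyers paying $78 and producers receiving $65 (the $13 wedge).
Quantity falls by |ΔQ| = |331 − 311| = 20.
DWL = ½ · t · |ΔQ| = ½ · 13 · 20 = $130.

Deadweight loss = $130 thousand.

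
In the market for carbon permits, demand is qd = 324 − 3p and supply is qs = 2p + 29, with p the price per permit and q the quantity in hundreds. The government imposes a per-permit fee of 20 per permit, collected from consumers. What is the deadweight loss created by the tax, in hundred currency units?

Before the tax: set 324 − 3p = 2p + 29 → p* = 59, q* = 147.
With the tax collected from consumers, demand (in seller-price terms) shifts: qd = 324 − 3(p + 20).
Solving gives q = 123 with consumers paying 67 and sellers receiving 47 (the 20 wedge).
Quantity falls by |ΔQ| = |147 − 123| = 24.
DWL = ½ · t · |ΔQ| = ½ · 20 · 24 = 240.

Deadweight loss = 240 hundred.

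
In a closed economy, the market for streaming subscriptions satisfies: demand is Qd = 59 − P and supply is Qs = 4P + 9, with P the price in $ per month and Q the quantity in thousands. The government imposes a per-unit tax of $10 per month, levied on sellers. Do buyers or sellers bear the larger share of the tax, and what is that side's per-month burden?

Before the tax: set 59 − P = 4P + 9 → P* = $10, Q* = 49.
With the tax collected from sellers, supply shifts: Qs = 4(P − 10) + 9.
New equilibrium: buyers pay $18, sellers receive $8, Q = 41. (Wedge: Pb − Ps = 10.)
Per-month burden: buyers $8, sellers $2.
Buyers take the larger share because demand is less price-elastic here (demand slope 1 vs supply slope 4).

Buyers bear the larger share: $8 per month.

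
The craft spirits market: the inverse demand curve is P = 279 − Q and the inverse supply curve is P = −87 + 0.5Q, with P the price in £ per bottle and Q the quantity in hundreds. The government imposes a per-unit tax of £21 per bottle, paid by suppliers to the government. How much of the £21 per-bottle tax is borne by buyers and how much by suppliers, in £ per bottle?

Buyers bear £14 per bottle; suppliers bear £7 per bottle.

Inverting to Q(P) form: Qd = 279 − P; Qs = 2P + 174.
Without the tax, 279 − P = 2P + 174 gives 3P = 105, so P* = £35 and Q* = 244.
With the tax collected from suppliers, supply shifts: Qs = 2(P − 21) + 174.
New equilibrium: buyers pay £49, suppliers receive £28, Q = 230. (Wedge: Pb − Ps = 21.)
Burden on buyers: £14; on suppliers: £7. (They sum to £21.)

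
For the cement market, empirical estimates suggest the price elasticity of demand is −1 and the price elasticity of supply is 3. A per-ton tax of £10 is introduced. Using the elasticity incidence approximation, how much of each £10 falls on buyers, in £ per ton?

Incidence ratio: buyers' share ≈ εs / (εs + |εd|) = 3 / (3 + 1) = 0.75.
So buyers bear ≈ 0.75 × £10 = £7.5; producers bear £2.5.

Buyers bear ≈ £7.5 per ton.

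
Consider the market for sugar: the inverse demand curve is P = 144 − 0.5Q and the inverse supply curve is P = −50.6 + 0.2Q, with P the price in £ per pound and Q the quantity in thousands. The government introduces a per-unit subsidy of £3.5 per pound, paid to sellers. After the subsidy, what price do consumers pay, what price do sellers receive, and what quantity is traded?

Inverting to Q(P) form: Qd = 288 − 2P; Qs = 5P + 253.
Before the subsidy: set 288 − 2P = 5P + 253 → P* = £5, Q* = 278.
With a per-unit subsidy paid to sellers, each receives P + 3.5 per unit sold, so supply becomes Qs = 5(P + 3.5) + 253.
Solving gives Q = 283 with consumers paying £2.5 and sellers receiving £6 (the £3.5 wedge).

Consumers pay £2.5; sellers receive £6; quantity = 283.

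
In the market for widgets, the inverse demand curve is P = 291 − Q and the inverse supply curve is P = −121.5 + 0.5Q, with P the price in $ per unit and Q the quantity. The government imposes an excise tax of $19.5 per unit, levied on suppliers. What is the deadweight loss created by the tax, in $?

Rewrite in direct form: Qd = 291 − P and Qs = 2P + 243.
Before the tax: set 291 − P = 2P + 243 → P* = $16, Q* = 275.
With the tax collected from suppliers, supply shifts: Qs = 2(P − 19.5) + 243.
Solving gives Q = 262 with buyers paying $29 and suppliers receiving $9.5 (the $19.5 wedge).
Quantity falls by |ΔQ| = |275 − 262| = 13.
DWL = ½ · t · |ΔQ| = ½ · 19.5 · 13 = $126.75.

Deadweight loss = $126.75.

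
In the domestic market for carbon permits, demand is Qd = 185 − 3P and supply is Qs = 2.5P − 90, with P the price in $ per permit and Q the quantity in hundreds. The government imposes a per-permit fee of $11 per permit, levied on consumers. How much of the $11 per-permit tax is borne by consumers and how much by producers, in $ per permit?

Without the tax, 185 − 3P = 2.5P − 90 gives 5.5P = 275, so P* = $50 and Q* = 35.
With the tax collected from consumers, demand (in seller-price terms) shifts: Qd = 185 − 3(P + 11).
Solving gives Q = 20 with consumers paying $55 and producers receiving $44 (the $11 wedge).
Burden on consumers: $5; on producers: $6. (They sum to $11.)

Consumers bear $5 per permit; producers bear $6 per permit.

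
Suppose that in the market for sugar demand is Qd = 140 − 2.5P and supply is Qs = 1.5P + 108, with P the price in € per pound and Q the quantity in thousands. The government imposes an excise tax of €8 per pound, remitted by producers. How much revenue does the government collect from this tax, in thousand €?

Tax revenue = €900 thousand.

Before the tax: set 140 − 2.5P = 1.5P + 108 → P* = €8, Q* = 120.
With the tax collected from producers, supply shifts: Qs = 1.5(P − 8) + 108.
Solving gives Q = 112.5 with buyers paying €11 and producers receiving €3 (the €8 wedge).
Revenue = t · Q = 8 · 112.5 = €900.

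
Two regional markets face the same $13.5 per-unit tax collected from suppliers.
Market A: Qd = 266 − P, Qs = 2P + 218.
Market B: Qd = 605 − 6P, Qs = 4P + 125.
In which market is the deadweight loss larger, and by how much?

Market A: pre-tax P* = $16, Q* = 250; post-tax Q = 241; deadweight loss = $60.75.
Market B: pre-tax P* = $48, Q* = 317; post-tax Q = 284.6; deadweight loss = $218.7.
Difference: $60.75 vs $218.7 → market B is larger by $157.95.

Market B, by $157.95.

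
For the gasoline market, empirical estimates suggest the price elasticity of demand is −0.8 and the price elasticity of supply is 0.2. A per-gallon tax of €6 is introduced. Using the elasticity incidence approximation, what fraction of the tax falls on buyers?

Incidence ratio: buyers' share ≈ εs / (εs + |εd|) = 0.2 / (0.2 + 0.8) = 0.2.
Supply is the less elastic side, so buyers bear the smaller share.

Buyers' share ≈ 0.2.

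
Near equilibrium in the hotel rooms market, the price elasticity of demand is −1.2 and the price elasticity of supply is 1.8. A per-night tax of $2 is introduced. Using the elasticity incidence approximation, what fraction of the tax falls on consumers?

Incidence ratio: consumers' share ≈ εs / (εs + |εd|) = 1.8 / (1.8 + 1.2) = 0.6.
Supply is the more elastic side, so consumers bear the larger share.

Consumers' share ≈ 0.6.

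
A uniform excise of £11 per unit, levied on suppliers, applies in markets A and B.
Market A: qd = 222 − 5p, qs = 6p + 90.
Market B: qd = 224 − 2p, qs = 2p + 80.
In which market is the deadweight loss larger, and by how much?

Market A: pre-tax p* = £12, q* = 162; post-tax q = 132; deadweight loss = £165.
Market B: pre-tax p* = £36, q* = 152; post-tax q = 141; deadweight loss = £60.5.
Difference: £165 vs £60.5 → market A is larger by £104.5.

Market A, by £104.5.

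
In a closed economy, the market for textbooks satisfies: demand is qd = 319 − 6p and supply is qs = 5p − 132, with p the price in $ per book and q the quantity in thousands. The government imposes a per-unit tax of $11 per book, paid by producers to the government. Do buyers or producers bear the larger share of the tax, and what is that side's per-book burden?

Without the tax, 319 − 6p = 5p − 132 gives 11p = 451, so p* = $41 and q* = 73.
With the tax collected from producers, supply shifts: qs = 5(p − 11) − 132.
Solving gives q = 43 with buyers paying $46 and producers receiving $35 (the $11 wedge).
Per-book burden: buyers $5, producers $6.
Producers take the larger share because supply is less price-elastic here (demand slope 6 vs supply slope 5).
The less price-elastic side of the market bears the larger share of a per-unit tax.

Producers bear the larger share: $6 per book.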